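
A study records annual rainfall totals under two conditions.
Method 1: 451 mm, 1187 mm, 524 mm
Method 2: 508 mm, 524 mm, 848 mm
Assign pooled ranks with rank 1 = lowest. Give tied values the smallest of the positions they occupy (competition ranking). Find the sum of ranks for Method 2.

Sorted (ascending): 451, 508, 524, 524, 848, 1187
The 2 values of 524 occupy positions 3–4 → each gets rank 3.
Method 2 values → pooled ranks: 508→2, 524→3, 848→5
Rank sum = 2 + 3 + 5 = 10

10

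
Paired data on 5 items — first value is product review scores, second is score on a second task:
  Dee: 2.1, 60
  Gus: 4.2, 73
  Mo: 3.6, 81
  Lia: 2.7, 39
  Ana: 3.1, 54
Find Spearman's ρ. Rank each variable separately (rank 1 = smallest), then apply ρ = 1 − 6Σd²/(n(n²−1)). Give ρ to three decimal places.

Ranks of variable 1: 1, 5, 4, 2, 3
Ranks of variable 2: 3, 4, 5, 1, 2
d = r₁ − r₂: -2, 1, -1, 1, 1
d²: 4, 1, 1, 1, 1; Σd² = 8
ρ = 1 − 6·8/(5·24) = 1 − 48/120 = 0.600

0.600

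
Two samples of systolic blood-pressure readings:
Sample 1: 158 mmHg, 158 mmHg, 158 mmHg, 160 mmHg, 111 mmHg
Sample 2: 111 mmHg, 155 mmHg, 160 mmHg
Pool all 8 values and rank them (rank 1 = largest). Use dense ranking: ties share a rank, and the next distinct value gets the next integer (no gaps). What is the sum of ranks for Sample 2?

8

Sorted (descending): 160, 160, 158, 158, 158, 155, 111, 111
The 2 values of 160 share dense rank 1.
The 3 values of 158 share dense rank 2.
The 2 values of 111 share dense rank 4.
Remaining distinct values take the next consecutive integers.
Sample 2 values → pooled ranks: 111→4, 155→3, 160→1
Rank sum = 4 + 3 + 1 = 8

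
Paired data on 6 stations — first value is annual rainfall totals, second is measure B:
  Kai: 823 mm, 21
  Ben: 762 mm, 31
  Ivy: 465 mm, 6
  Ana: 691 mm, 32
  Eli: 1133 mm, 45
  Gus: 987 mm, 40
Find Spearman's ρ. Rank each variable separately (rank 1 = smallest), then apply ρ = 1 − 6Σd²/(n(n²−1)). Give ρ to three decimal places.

0.771

Ranks of variable 1: 4, 3, 1, 2, 6, 5
Ranks of variable 2: 2, 3, 1, 4, 6, 5
d = r₁ − r₂: 2, 0, 0, -2, 0, 0
d²: 4, 0, 0, 4, 0, 0; Σd² = 8
ρ = 1 − 6·8/(6·35) = 1 − 48/210 = 0.771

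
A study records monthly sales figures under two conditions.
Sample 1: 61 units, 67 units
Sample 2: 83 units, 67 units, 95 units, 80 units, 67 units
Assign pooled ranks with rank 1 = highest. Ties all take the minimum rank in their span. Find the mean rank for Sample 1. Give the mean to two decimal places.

5.50

Sorted (descending): 95, 83, 80, 67, 67, 67, 61
The 3 values of 67 occupy positions 4–6 → each gets rank 4.
Sample 1 values → pooled ranks: 61→7, 67→4
Mean rank = (7 + 4) / 2 = 5.50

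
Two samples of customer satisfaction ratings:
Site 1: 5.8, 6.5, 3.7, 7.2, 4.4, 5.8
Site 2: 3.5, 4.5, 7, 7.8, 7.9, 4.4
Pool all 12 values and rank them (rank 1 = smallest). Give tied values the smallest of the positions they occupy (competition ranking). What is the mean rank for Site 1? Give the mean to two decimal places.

Sorted (ascending): 3.5, 3.7, 4.4, 4.4, 4.5, 5.8, 5.8, 6.5, 7, 7.2, 7.8, 7.9
The 2 values of 4.4 occupy positions 3–4 → each gets rank 3.
The 2 values of 5.8 occupy positions 6–7 → each gets rank 6.
Site 1 values → pooled ranks: 5.8→6, 6.5→8, 3.7→2, 7.2→10, 4.4→3, 5.8→6
Mean rank = (6 + 8 + 2 + 10 + 3 + 6) / 6 = 5.83

5.83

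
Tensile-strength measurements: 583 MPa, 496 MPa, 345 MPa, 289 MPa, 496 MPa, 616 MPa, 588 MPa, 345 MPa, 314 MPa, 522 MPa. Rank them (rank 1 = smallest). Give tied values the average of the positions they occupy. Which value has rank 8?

Sorted (ascending): 289, 314, 345, 345, 496, 496, 522, 583, 588, 616
The 2 values of 345 occupy positions 3–4 → average rank (3+4)/2 = 3.5.
The 2 values of 496 occupy positions 5–6 → average rank (5+6)/2 = 5.5.
Rank 8 → value 583.

583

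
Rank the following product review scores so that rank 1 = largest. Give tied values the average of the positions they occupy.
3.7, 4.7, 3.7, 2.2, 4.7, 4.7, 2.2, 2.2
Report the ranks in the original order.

4.5, 2, 4.5, 7, 2, 2, 7, 7

Sorted (descending): 4.7, 4.7, 4.7, 3.7, 3.7, 2.2, 2.2, 2.2
The 3 values of 4.7 occupy positions 1–3 → average rank 2.
The 2 values of 3.7 occupy positions 4–5 → average rank (4+5)/2 = 4.5.
The 3 values of 2.2 occupy positions 6–8 → average rank 7.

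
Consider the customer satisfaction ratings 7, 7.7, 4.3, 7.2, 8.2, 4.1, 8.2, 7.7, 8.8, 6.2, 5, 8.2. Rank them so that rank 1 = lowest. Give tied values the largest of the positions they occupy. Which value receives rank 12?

8.8

Sorted (ascending): 4.1, 4.3, 5, 6.2, 7, 7.2, 7.7, 7.7, 8.2, 8.2, 8.2, 8.8
The 2 values of 7.7 occupy positions 7–8 → each gets rank 8.
The 3 values of 8.2 occupy positions 9–11 → each gets rank 11.
Rank 12 → value 8.8.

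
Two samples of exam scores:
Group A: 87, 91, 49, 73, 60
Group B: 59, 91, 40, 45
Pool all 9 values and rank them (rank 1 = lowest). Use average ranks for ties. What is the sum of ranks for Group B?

Sorted (ascending): 40, 45, 49, 59, 60, 73, 87, 91, 91
The 2 values of 91 occupy positions 8–9 → average rank (8+9)/2 = 8.5.
Group B values → pooled ranks: 59→4, 91→8.5, 40→1, 45→2
Rank sum = 4 + 8.5 + 1 + 2 = 15.5

15.5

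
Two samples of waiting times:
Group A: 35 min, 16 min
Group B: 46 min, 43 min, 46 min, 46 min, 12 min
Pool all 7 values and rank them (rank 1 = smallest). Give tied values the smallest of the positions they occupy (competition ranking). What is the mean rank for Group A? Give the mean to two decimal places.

Sorted (ascending): 12, 16, 35, 43, 46, 46, 46
The 3 values of 46 occupy positions 5–7 → each gets rank 5.
Group A values → pooled ranks: 35→3, 16→2
Mean rank = (3 + 2) / 2 = 2.50

2.50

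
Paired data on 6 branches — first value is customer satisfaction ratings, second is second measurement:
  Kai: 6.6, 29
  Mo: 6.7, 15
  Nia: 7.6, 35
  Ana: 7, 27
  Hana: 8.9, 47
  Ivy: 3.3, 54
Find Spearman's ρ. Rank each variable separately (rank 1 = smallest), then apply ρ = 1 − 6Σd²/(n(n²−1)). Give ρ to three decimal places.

Ranks of variable 1: 2, 3, 5, 4, 6, 1
Ranks of variable 2: 3, 1, 4, 2, 5, 6
d = r₁ − r₂: -1, 2, 1, 2, 1, -5
d²: 1, 4, 1, 4, 1, 25; Σd² = 36
ρ = 1 − 6·36/(6·35) = 1 − 216/210 = -0.029

-0.029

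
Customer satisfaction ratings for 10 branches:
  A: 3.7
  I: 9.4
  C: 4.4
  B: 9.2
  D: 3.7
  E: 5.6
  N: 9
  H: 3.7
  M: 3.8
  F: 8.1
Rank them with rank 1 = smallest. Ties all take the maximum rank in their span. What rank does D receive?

Sorted (ascending): 3.7, 3.7, 3.7, 3.8, 4.4, 5.6, 8.1, 9, 9.2, 9.4
The 3 values of 3.7 occupy positions 1–3 → each gets rank 3.
D has value 3.7 → rank 3.

3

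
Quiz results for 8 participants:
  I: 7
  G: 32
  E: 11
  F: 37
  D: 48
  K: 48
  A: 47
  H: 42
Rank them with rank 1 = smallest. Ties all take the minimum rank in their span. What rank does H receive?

Sorted (ascending): 7, 11, 32, 37, 42, 47, 48, 48
The 2 values of 48 occupy positions 7–8 → each gets rank 7.
H has value 42 → rank 5.

5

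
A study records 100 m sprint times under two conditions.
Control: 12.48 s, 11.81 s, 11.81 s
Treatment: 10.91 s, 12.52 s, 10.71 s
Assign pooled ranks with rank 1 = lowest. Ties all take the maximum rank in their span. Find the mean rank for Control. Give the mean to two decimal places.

Sorted (ascending): 10.71, 10.91, 11.81, 11.81, 12.48, 12.52
The 2 values of 11.81 occupy positions 3–4 → each gets rank 4.
Control values → pooled ranks: 12.48→5, 11.81→4, 11.81→4
Mean rank = (5 + 4 + 4) / 3 = 4.33

4.33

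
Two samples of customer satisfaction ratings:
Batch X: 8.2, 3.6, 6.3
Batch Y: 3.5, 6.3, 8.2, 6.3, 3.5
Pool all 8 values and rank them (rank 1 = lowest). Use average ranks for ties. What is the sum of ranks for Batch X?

15.5

Sorted (ascending): 3.5, 3.5, 3.6, 6.3, 6.3, 6.3, 8.2, 8.2
The 2 values of 3.5 occupy positions 1–2 → average rank (1+2)/2 = 1.5.
The 3 values of 6.3 occupy positions 4–6 → average rank 5.
The 2 values of 8.2 occupy positions 7–8 → average rank (7+8)/2 = 7.5.
Batch X values → pooled ranks: 8.2→7.5, 3.6→3, 6.3→5
Rank sum = 7.5 + 3 + 5 = 15.5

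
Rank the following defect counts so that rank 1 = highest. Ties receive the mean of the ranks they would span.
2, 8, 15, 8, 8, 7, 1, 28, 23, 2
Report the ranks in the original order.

8.5, 5, 3, 5, 5, 7, 10, 1, 2, 8.5

Sorted (descending): 28, 23, 15, 8, 8, 8, 7, 2, 2, 1
The 3 values of 8 occupy positions 4–6 → average rank 5.
The 2 values of 2 occupy positions 8–9 → average rank (8+9)/2 = 8.5.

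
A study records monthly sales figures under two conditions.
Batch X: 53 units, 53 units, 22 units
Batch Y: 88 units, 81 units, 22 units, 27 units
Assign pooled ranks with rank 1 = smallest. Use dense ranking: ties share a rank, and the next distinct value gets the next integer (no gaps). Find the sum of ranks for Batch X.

Sorted (ascending): 22, 22, 27, 53, 53, 81, 88
The 2 values of 22 share dense rank 1.
The 2 values of 53 share dense rank 3.
Remaining distinct values take the next consecutive integers.
Batch X values → pooled ranks: 53→3, 53→3, 22→1
Rank sum = 3 + 3 + 1 = 7

7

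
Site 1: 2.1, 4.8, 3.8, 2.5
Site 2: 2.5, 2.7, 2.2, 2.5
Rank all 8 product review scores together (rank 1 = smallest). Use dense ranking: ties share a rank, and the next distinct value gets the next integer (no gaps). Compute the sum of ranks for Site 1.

15

Sorted (ascending): 2.1, 2.2, 2.5, 2.5, 2.5, 2.7, 3.8, 4.8
The 3 values of 2.5 share dense rank 3.
Remaining distinct values take the next consecutive integers.
Site 1 values → pooled ranks: 2.1→1, 4.8→6, 3.8→5, 2.5→3
Rank sum = 1 + 6 + 5 + 3 = 15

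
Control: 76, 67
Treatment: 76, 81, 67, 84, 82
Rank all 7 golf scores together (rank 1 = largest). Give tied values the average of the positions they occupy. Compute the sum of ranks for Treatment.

Sorted (descending): 84, 82, 81, 76, 76, 67, 67
The 2 values of 76 occupy positions 4–5 → average rank (4+5)/2 = 4.5.
The 2 values of 67 occupy positions 6–7 → average rank (6+7)/2 = 6.5.
Treatment values → pooled ranks: 76→4.5, 81→3, 67→6.5, 84→1, 82→2
Rank sum = 4.5 + 3 + 6.5 + 1 + 2 = 17

17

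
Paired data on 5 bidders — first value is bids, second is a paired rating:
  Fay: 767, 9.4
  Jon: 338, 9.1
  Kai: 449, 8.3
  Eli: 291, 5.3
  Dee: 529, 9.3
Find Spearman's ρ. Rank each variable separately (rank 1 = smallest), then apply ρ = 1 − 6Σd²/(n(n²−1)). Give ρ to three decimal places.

0.900

Ranks of variable 1: 5, 2, 3, 1, 4
Ranks of variable 2: 5, 3, 2, 1, 4
d = r₁ − r₂: 0, -1, 1, 0, 0
d²: 0, 1, 1, 0, 0; Σd² = 2
ρ = 1 − 6·2/(5·24) = 1 − 12/120 = 0.900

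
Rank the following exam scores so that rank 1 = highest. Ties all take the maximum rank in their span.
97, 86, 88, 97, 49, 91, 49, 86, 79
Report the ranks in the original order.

2, 6, 4, 2, 9, 3, 9, 6, 7

Sorted (descending): 97, 97, 91, 88, 86, 86, 79, 49, 49
The 2 values of 97 occupy positions 1–2 → each gets rank 2.
The 2 values of 86 occupy positions 5–6 → each gets rank 6.
The 2 values of 49 occupy positions 8–9 → each gets rank 9.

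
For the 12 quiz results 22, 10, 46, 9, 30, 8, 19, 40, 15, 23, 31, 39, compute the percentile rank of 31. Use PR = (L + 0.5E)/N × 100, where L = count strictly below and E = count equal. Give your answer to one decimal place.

70.8

N = 12.
Strictly below 31: 8. Equal to 31: 1.
PR = (8 + 0.5·1)/12 × 100 = 70.8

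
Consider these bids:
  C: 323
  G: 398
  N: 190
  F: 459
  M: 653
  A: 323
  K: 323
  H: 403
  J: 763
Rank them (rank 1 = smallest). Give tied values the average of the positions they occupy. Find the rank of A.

3

Sorted (ascending): 190, 323, 323, 323, 398, 403, 459, 653, 763
The 3 values of 323 occupy positions 2–4 → average rank 3.
A has value 323 → rank 3.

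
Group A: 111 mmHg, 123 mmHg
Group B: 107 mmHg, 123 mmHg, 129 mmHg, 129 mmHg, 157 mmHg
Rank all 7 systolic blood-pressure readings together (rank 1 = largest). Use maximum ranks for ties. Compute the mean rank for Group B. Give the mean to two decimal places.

3.80

Sorted (descending): 157, 129, 129, 123, 123, 111, 107
The 2 values of 129 occupy positions 2–3 → each gets rank 3.
The 2 values of 123 occupy positions 4–5 → each gets rank 5.
Group B values → pooled ranks: 107→7, 123→5, 129→3, 129→3, 157→1
Mean rank = (7 + 5 + 3 + 3 + 1) / 5 = 3.80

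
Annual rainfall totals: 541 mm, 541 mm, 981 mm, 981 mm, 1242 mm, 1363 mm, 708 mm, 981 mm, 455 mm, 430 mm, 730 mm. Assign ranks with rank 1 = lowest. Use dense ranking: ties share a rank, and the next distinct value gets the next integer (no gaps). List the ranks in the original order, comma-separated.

Sorted (ascending): 430, 455, 541, 541, 708, 730, 981, 981, 981, 1242, 1363
The 2 values of 541 share dense rank 3.
The 3 values of 981 share dense rank 6.
Remaining distinct values take the next consecutive integers.

3, 3, 6, 6, 7, 8, 4, 6, 2, 1, 5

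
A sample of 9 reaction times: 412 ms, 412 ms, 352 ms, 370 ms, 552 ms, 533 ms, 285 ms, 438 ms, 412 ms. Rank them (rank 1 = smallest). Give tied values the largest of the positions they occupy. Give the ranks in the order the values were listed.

Sorted (ascending): 285, 352, 370, 412, 412, 412, 438, 533, 552
The 3 values of 412 occupy positions 4–6 → each gets rank 6.

6, 6, 2, 3, 9, 8, 1, 7, 6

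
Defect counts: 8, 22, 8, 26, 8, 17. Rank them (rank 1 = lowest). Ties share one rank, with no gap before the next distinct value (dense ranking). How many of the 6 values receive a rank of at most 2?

Sorted (ascending): 8, 8, 8, 17, 22, 26
The 3 values of 8 share dense rank 1.
Remaining distinct values take the next consecutive integers.
Ranks ≤ 2: {1, 1, 1, 2} → 4 values.

4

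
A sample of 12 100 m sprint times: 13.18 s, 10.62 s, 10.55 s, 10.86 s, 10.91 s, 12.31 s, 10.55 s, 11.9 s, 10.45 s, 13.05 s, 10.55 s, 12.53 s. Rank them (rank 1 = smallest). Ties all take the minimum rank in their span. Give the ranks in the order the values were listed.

Sorted (ascending): 10.45, 10.55, 10.55, 10.55, 10.62, 10.86, 10.91, 11.9, 12.31, 12.53, 13.05, 13.18
The 3 values of 10.55 occupy positions 2–4 → each gets rank 2.

12, 5, 2, 6, 7, 9, 2, 8, 1, 11, 2, 10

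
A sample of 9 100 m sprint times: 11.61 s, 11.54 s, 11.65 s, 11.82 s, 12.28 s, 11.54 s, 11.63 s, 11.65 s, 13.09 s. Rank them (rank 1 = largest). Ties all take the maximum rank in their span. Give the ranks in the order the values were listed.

Sorted (descending): 13.09, 12.28, 11.82, 11.65, 11.65, 11.63, 11.61, 11.54, 11.54
The 2 values of 11.65 occupy positions 4–5 → each gets rank 5.
The 2 values of 11.54 occupy positions 8–9 → each gets rank 9.

7, 9, 5, 3, 2, 9, 6, 5, 1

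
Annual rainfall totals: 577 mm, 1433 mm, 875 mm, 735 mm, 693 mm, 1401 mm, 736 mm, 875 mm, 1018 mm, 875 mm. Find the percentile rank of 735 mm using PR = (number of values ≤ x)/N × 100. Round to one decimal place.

N = 10.
Strictly below 735: 2. Equal to 735: 1.
PR = 3/10 × 100 = 30.0

30.0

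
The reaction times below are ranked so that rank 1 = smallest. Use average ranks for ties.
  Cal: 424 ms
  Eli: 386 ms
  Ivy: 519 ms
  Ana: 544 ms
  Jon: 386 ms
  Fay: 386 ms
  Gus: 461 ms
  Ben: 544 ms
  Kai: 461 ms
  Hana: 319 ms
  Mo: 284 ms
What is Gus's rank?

Sorted (ascending): 284, 319, 386, 386, 386, 424, 461, 461, 519, 544, 544
The 3 values of 386 occupy positions 3–5 → average rank 4.
The 2 values of 461 occupy positions 7–8 → average rank (7+8)/2 = 7.5.
The 2 values of 544 occupy positions 10–11 → average rank (10+11)/2 = 10.5.
Gus has value 461 ms → rank 7.5.

7.5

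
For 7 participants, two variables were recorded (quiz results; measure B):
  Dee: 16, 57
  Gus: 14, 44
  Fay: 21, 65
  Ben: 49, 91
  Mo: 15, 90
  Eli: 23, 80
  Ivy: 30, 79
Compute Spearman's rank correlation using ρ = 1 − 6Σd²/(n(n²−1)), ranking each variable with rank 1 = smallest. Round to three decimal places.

0.607

Ranks of variable 1: 3, 1, 4, 7, 2, 5, 6
Ranks of variable 2: 2, 1, 3, 7, 6, 5, 4
d = r₁ − r₂: 1, 0, 1, 0, -4, 0, 2
d²: 1, 0, 1, 0, 16, 0, 4; Σd² = 22
ρ = 1 − 6·22/(7·48) = 1 − 132/336 = 0.607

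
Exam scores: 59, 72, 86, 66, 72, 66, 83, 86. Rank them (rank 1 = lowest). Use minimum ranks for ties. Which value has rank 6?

83

Sorted (ascending): 59, 66, 66, 72, 72, 83, 86, 86
The 2 values of 66 occupy positions 2–3 → each gets rank 2.
The 2 values of 72 occupy positions 4–5 → each gets rank 4.
The 2 values of 86 occupy positions 7–8 → each gets rank 7.
Rank 6 → value 83.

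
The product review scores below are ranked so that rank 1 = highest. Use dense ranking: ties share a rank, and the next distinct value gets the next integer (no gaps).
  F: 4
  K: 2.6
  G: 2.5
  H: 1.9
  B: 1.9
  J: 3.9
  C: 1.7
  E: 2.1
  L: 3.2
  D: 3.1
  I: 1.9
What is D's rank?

4

Sorted (descending): 4, 3.9, 3.2, 3.1, 2.6, 2.5, 2.1, 1.9, 1.9, 1.9, 1.7
The 3 values of 1.9 share dense rank 8.
Remaining distinct values take the next consecutive integers.
D has value 3.1 → rank 4.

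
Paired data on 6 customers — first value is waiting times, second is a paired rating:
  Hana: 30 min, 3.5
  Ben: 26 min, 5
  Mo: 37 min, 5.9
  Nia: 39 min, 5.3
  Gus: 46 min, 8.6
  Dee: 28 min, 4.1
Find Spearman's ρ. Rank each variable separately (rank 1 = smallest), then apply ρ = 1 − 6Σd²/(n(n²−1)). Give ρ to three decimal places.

Ranks of variable 1: 3, 1, 4, 5, 6, 2
Ranks of variable 2: 1, 3, 5, 4, 6, 2
d = r₁ − r₂: 2, -2, -1, 1, 0, 0
d²: 4, 4, 1, 1, 0, 0; Σd² = 10
ρ = 1 − 6·10/(6·35) = 1 − 60/210 = 0.714

0.714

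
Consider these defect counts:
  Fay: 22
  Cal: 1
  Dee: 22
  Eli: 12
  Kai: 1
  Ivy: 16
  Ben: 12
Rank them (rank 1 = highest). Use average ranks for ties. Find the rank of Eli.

4.5

Sorted (descending): 22, 22, 16, 12, 12, 1, 1
The 2 values of 22 occupy positions 1–2 → average rank (1+2)/2 = 1.5.
The 2 values of 12 occupy positions 4–5 → average rank (4+5)/2 = 4.5.
The 2 values of 1 occupy positions 6–7 → average rank (6+7)/2 = 6.5.
Eli has value 12 → rank 4.5.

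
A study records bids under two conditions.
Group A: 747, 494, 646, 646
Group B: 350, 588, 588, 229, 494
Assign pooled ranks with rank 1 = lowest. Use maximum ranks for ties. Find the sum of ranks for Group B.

19

Sorted (ascending): 229, 350, 494, 494, 588, 588, 646, 646, 747
The 2 values of 494 occupy positions 3–4 → each gets rank 4.
The 2 values of 588 occupy positions 5–6 → each gets rank 6.
The 2 values of 646 occupy positions 7–8 → each gets rank 8.
Group B values → pooled ranks: 350→2, 588→6, 588→6, 229→1, 494→4
Rank sum = 2 + 6 + 6 + 1 + 4 = 19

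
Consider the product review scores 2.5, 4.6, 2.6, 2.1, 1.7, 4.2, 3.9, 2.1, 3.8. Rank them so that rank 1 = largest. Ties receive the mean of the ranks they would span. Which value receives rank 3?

Sorted (descending): 4.6, 4.2, 3.9, 3.8, 2.6, 2.5, 2.1, 2.1, 1.7
The 2 values of 2.1 occupy positions 7–8 → average rank (7+8)/2 = 7.5.
Rank 3 → value 3.9.

3.9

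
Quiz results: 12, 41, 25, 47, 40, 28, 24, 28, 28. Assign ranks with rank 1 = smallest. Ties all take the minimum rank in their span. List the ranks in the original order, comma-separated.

1, 8, 3, 9, 7, 4, 2, 4, 4

Sorted (ascending): 12, 24, 25, 28, 28, 28, 40, 41, 47
The 3 values of 28 occupy positions 4–6 → each gets rank 4.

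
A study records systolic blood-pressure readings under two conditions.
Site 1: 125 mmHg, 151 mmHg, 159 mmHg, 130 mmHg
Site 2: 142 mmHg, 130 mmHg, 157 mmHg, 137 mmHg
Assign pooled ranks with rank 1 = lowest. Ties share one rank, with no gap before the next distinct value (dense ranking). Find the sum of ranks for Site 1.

Sorted (ascending): 125, 130, 130, 137, 142, 151, 157, 159
The 2 values of 130 share dense rank 2.
Remaining distinct values take the next consecutive integers.
Site 1 values → pooled ranks: 125→1, 151→5, 159→7, 130→2
Rank sum = 1 + 5 + 7 + 2 = 15

15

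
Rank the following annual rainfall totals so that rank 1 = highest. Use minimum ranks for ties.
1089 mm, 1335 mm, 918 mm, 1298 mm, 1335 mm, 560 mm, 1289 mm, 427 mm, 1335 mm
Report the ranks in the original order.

6, 1, 7, 4, 1, 8, 5, 9, 1

Sorted (descending): 1335, 1335, 1335, 1298, 1289, 1089, 918, 560, 427
The 3 values of 1335 occupy positions 1–3 → each gets rank 1.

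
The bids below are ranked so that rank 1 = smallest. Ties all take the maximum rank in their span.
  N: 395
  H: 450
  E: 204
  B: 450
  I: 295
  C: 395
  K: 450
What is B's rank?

Sorted (ascending): 204, 295, 395, 395, 450, 450, 450
The 2 values of 395 occupy positions 3–4 → each gets rank 4.
The 3 values of 450 occupy positions 5–7 → each gets rank 7.
B has value 450 → rank 7.

7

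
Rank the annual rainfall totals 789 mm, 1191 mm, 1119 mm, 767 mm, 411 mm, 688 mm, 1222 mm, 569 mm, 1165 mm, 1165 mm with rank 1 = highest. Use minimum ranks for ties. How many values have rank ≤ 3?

4

Sorted (descending): 1222, 1191, 1165, 1165, 1119, 789, 767, 688, 569, 411
The 2 values of 1165 occupy positions 3–4 → each gets rank 3.
Ranks ≤ 3: {1, 2, 3, 3} → 4 values.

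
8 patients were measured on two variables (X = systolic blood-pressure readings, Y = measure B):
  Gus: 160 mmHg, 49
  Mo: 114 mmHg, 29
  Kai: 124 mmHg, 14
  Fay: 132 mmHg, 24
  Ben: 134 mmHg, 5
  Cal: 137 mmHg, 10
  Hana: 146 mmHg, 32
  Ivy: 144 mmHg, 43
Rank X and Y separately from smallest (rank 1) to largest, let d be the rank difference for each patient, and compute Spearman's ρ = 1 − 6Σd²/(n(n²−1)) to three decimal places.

Ranks of variable 1: 8, 1, 2, 3, 4, 5, 7, 6
Ranks of variable 2: 8, 5, 3, 4, 1, 2, 6, 7
d = r₁ − r₂: 0, -4, -1, -1, 3, 3, 1, -1
d²: 0, 16, 1, 1, 9, 9, 1, 1; Σd² = 38
ρ = 1 − 6·38/(8·63) = 1 − 228/504 = 0.548

0.548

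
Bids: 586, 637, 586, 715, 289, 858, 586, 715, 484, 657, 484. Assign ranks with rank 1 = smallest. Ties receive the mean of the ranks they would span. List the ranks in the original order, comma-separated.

Sorted (ascending): 289, 484, 484, 586, 586, 586, 637, 657, 715, 715, 858
The 2 values of 484 occupy positions 2–3 → average rank (2+3)/2 = 2.5.
The 3 values of 586 occupy positions 4–6 → average rank 5.
The 2 values of 715 occupy positions 9–10 → average rank (9+10)/2 = 9.5.

5, 7, 5, 9.5, 1, 11, 5, 9.5, 2.5, 8, 2.5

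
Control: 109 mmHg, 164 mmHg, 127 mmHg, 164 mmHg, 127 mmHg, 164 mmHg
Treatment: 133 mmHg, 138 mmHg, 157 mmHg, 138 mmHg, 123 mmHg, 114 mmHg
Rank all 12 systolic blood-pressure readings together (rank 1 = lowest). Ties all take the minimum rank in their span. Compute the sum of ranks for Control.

39

Sorted (ascending): 109, 114, 123, 127, 127, 133, 138, 138, 157, 164, 164, 164
The 2 values of 127 occupy positions 4–5 → each gets rank 4.
The 2 values of 138 occupy positions 7–8 → each gets rank 7.
The 3 values of 164 occupy positions 10–12 → each gets rank 10.
Control values → pooled ranks: 109→1, 164→10, 127→4, 164→10, 127→4, 164→10
Rank sum = 1 + 10 + 4 + 10 + 4 + 10 = 39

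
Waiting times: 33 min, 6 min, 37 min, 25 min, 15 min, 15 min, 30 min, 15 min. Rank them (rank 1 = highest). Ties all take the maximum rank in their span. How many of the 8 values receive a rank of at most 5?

4

Sorted (descending): 37, 33, 30, 25, 15, 15, 15, 6
The 3 values of 15 occupy positions 5–7 → each gets rank 7.
Ranks ≤ 5: {1, 2, 3, 4} → 4 values.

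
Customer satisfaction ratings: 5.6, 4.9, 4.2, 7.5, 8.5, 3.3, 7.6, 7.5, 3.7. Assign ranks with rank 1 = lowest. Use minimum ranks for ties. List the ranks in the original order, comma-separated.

Sorted (ascending): 3.3, 3.7, 4.2, 4.9, 5.6, 7.5, 7.5, 7.6, 8.5
The 2 values of 7.5 occupy positions 6–7 → each gets rank 6.

5, 4, 3, 6, 9, 1, 8, 6, 2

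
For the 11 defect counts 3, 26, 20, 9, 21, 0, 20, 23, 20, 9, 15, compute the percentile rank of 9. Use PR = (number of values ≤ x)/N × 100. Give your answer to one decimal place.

N = 11.
Strictly below 9: 2. Equal to 9: 2.
PR = 4/11 × 100 = 36.4

36.4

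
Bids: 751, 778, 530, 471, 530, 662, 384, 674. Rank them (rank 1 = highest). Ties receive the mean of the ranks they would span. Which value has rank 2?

Sorted (descending): 778, 751, 674, 662, 530, 530, 471, 384
The 2 values of 530 occupy positions 5–6 → average rank (5+6)/2 = 5.5.
Rank 2 → value 751.

751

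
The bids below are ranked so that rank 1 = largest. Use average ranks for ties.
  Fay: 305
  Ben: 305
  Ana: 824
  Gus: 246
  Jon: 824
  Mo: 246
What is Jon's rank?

1.5

Sorted (descending): 824, 824, 305, 305, 246, 246
The 2 values of 824 occupy positions 1–2 → average rank (1+2)/2 = 1.5.
The 2 values of 305 occupy positions 3–4 → average rank (3+4)/2 = 3.5.
The 2 values of 246 occupy positions 5–6 → average rank (5+6)/2 = 5.5.
Jon has value 824 → rank 1.5.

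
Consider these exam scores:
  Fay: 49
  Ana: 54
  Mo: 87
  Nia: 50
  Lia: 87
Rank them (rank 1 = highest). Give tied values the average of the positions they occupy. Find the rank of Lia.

Sorted (descending): 87, 87, 54, 50, 49
The 2 values of 87 occupy positions 1–2 → average rank (1+2)/2 = 1.5.
Lia has value 87 → rank 1.5.

1.5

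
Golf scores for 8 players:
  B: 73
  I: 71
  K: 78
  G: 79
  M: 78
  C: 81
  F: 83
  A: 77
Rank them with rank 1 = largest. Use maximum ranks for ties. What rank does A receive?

6

Sorted (descending): 83, 81, 79, 78, 78, 77, 73, 71
The 2 values of 78 occupy positions 4–5 → each gets rank 5.
A has value 77 → rank 6.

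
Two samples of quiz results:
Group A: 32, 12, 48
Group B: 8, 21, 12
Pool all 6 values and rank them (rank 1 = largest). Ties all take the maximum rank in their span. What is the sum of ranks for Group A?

Sorted (descending): 48, 32, 21, 12, 12, 8
The 2 values of 12 occupy positions 4–5 → each gets rank 5.
Group A values → pooled ranks: 32→2, 12→5, 48→1
Rank sum = 2 + 5 + 1 = 8

8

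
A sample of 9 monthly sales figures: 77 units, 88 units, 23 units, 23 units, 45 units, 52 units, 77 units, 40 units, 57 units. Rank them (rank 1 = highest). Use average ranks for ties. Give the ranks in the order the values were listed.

2.5, 1, 8.5, 8.5, 6, 5, 2.5, 7, 4

Sorted (descending): 88, 77, 77, 57, 52, 45, 40, 23, 23
The 2 values of 77 occupy positions 2–3 → average rank (2+3)/2 = 2.5.
The 2 values of 23 occupy positions 8–9 → average rank (8+9)/2 = 8.5.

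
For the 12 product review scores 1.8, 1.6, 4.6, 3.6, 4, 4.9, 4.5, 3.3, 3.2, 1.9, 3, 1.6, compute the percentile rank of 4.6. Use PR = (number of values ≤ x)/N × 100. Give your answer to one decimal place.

N = 12.
Strictly below 4.6: 10. Equal to 4.6: 1.
PR = 11/12 × 100 = 91.7

91.7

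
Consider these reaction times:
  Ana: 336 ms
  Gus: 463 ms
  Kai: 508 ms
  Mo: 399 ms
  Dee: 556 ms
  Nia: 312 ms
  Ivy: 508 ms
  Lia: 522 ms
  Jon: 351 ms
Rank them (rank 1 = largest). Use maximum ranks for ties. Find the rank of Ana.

8

Sorted (descending): 556, 522, 508, 508, 463, 399, 351, 336, 312
The 2 values of 508 occupy positions 3–4 → each gets rank 4.
Ana has value 336 ms → rank 8.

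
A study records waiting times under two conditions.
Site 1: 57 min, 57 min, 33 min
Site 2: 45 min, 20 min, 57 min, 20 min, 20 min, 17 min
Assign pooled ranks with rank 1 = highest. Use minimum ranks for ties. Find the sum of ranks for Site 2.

Sorted (descending): 57, 57, 57, 45, 33, 20, 20, 20, 17
The 3 values of 57 occupy positions 1–3 → each gets rank 1.
The 3 values of 20 occupy positions 6–8 → each gets rank 6.
Site 2 values → pooled ranks: 45→4, 20→6, 57→1, 20→6, 20→6, 17→9
Rank sum = 4 + 6 + 1 + 6 + 6 + 9 = 32

32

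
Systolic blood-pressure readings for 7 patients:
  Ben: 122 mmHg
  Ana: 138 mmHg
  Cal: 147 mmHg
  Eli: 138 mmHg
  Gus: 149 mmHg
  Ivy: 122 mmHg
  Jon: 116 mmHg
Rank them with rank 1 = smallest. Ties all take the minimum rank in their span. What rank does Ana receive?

4

Sorted (ascending): 116, 122, 122, 138, 138, 147, 149
The 2 values of 122 occupy positions 2–3 → each gets rank 2.
The 2 values of 138 occupy positions 4–5 → each gets rank 4.
Ana has value 138 mmHg → rank 4.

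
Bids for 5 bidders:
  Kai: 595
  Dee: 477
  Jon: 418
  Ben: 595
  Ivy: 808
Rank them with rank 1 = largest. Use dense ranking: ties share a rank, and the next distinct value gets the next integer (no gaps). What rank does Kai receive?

Sorted (descending): 808, 595, 595, 477, 418
The 2 values of 595 share dense rank 2.
Remaining distinct values take the next consecutive integers.
Kai has value 595 → rank 2.

2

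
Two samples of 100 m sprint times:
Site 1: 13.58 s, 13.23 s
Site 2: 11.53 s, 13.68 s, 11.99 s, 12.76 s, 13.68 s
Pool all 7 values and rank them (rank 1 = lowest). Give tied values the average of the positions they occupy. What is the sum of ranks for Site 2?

19

Sorted (ascending): 11.53, 11.99, 12.76, 13.23, 13.58, 13.68, 13.68
The 2 values of 13.68 occupy positions 6–7 → average rank (6+7)/2 = 6.5.
Site 2 values → pooled ranks: 11.53→1, 13.68→6.5, 11.99→2, 12.76→3, 13.68→6.5
Rank sum = 1 + 6.5 + 2 + 3 + 6.5 = 19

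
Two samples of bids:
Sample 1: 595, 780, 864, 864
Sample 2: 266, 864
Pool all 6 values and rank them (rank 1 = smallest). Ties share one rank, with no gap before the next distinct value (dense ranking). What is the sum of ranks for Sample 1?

Sorted (ascending): 266, 595, 780, 864, 864, 864
The 3 values of 864 share dense rank 4.
Remaining distinct values take the next consecutive integers.
Sample 1 values → pooled ranks: 595→2, 780→3, 864→4, 864→4
Rank sum = 2 + 3 + 4 + 4 = 13

13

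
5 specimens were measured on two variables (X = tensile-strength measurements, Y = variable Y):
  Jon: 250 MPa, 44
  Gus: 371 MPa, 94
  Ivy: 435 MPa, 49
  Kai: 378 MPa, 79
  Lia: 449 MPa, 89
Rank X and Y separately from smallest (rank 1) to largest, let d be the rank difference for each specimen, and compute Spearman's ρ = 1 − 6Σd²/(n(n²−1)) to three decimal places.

Ranks of variable 1: 1, 2, 4, 3, 5
Ranks of variable 2: 1, 5, 2, 3, 4
d = r₁ − r₂: 0, -3, 2, 0, 1
d²: 0, 9, 4, 0, 1; Σd² = 14
ρ = 1 − 6·14/(5·24) = 1 − 84/120 = 0.300

0.300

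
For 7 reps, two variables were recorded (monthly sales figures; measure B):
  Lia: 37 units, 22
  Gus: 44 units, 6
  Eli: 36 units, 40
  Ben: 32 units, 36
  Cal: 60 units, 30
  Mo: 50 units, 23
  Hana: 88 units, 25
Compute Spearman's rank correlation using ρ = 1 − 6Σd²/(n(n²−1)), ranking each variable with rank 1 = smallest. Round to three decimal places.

Ranks of variable 1: 3, 4, 2, 1, 6, 5, 7
Ranks of variable 2: 2, 1, 7, 6, 5, 3, 4
d = r₁ − r₂: 1, 3, -5, -5, 1, 2, 3
d²: 1, 9, 25, 25, 1, 4, 9; Σd² = 74
ρ = 1 − 6·74/(7·48) = 1 − 444/336 = -0.321

-0.321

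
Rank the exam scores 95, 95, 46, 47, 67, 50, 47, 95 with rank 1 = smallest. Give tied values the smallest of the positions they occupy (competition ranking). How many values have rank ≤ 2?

3

Sorted (ascending): 46, 47, 47, 50, 67, 95, 95, 95
The 2 values of 47 occupy positions 2–3 → each gets rank 2.
The 3 values of 95 occupy positions 6–8 → each gets rank 6.
Ranks ≤ 2: {1, 2, 2} → 3 values.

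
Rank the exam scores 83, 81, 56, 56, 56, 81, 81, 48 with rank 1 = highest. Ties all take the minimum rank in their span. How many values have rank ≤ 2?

Sorted (descending): 83, 81, 81, 81, 56, 56, 56, 48
The 3 values of 81 occupy positions 2–4 → each gets rank 2.
The 3 values of 56 occupy positions 5–7 → each gets rank 5.
Ranks ≤ 2: {1, 2, 2, 2} → 4 values.

4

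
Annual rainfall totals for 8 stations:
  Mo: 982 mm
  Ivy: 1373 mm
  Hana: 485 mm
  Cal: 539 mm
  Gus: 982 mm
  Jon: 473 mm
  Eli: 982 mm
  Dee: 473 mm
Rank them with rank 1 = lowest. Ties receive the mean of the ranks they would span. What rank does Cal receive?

Sorted (ascending): 473, 473, 485, 539, 982, 982, 982, 1373
The 2 values of 473 occupy positions 1–2 → average rank (1+2)/2 = 1.5.
The 3 values of 982 occupy positions 5–7 → average rank 6.
Cal has value 539 mm → rank 4.

4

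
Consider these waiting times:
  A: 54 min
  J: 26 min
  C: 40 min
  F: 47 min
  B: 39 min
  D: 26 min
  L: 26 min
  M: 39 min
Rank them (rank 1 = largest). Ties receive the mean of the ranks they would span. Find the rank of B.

4.5

Sorted (descending): 54, 47, 40, 39, 39, 26, 26, 26
The 2 values of 39 occupy positions 4–5 → average rank (4+5)/2 = 4.5.
The 3 values of 26 occupy positions 6–8 → average rank 7.
B has value 39 min → rank 4.5.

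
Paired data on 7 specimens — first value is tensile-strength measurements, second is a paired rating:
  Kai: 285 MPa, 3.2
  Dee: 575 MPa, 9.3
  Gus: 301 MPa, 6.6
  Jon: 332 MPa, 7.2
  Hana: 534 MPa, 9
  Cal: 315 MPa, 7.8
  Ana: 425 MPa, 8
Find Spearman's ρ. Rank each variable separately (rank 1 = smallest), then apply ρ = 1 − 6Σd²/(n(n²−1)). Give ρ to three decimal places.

0.964

Ranks of variable 1: 1, 7, 2, 4, 6, 3, 5
Ranks of variable 2: 1, 7, 2, 3, 6, 4, 5
d = r₁ − r₂: 0, 0, 0, 1, 0, -1, 0
d²: 0, 0, 0, 1, 0, 1, 0; Σd² = 2
ρ = 1 − 6·2/(7·48) = 1 − 12/336 = 0.964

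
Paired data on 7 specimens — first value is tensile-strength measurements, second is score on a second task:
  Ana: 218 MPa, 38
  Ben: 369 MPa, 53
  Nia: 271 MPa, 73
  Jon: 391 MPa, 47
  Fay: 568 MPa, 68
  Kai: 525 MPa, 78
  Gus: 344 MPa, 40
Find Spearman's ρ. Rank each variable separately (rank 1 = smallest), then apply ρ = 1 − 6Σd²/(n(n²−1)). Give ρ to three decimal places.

Ranks of variable 1: 1, 4, 2, 5, 7, 6, 3
Ranks of variable 2: 1, 4, 6, 3, 5, 7, 2
d = r₁ − r₂: 0, 0, -4, 2, 2, -1, 1
d²: 0, 0, 16, 4, 4, 1, 1; Σd² = 26
ρ = 1 − 6·26/(7·48) = 1 − 156/336 = 0.536

0.536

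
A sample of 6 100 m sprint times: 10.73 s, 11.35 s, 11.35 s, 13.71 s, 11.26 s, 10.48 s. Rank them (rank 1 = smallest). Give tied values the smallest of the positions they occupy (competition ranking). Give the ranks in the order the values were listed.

Sorted (ascending): 10.48, 10.73, 11.26, 11.35, 11.35, 13.71
The 2 values of 11.35 occupy positions 4–5 → each gets rank 4.

2, 4, 4, 6, 3, 1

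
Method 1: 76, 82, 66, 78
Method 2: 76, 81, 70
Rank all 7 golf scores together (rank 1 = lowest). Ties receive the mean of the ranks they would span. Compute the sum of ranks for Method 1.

16.5

Sorted (ascending): 66, 70, 76, 76, 78, 81, 82
The 2 values of 76 occupy positions 3–4 → average rank (3+4)/2 = 3.5.
Method 1 values → pooled ranks: 76→3.5, 82→7, 66→1, 78→5
Rank sum = 3.5 + 7 + 1 + 5 = 16.5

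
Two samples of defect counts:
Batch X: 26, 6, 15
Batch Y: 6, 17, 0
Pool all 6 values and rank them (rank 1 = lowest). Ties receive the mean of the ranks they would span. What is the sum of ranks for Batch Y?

Sorted (ascending): 0, 6, 6, 15, 17, 26
The 2 values of 6 occupy positions 2–3 → average rank (2+3)/2 = 2.5.
Batch Y values → pooled ranks: 6→2.5, 17→5, 0→1
Rank sum = 2.5 + 5 + 1 = 8.5

8.5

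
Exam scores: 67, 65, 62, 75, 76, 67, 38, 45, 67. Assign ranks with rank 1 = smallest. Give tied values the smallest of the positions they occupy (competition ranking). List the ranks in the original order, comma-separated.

5, 4, 3, 8, 9, 5, 1, 2, 5

Sorted (ascending): 38, 45, 62, 65, 67, 67, 67, 75, 76
The 3 values of 67 occupy positions 5–7 → each gets rank 5.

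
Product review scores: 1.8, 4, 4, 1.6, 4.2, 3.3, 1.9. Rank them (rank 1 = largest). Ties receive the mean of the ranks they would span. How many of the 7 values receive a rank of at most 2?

Sorted (descending): 4.2, 4, 4, 3.3, 1.9, 1.8, 1.6
The 2 values of 4 occupy positions 2–3 → average rank (2+3)/2 = 2.5.
Ranks ≤ 2: {1} → 1 value.

1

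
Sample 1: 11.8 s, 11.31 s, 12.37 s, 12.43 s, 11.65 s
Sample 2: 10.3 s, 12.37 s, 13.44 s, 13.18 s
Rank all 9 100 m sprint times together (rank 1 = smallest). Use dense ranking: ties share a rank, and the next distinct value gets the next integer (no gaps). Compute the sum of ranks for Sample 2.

Sorted (ascending): 10.3, 11.31, 11.65, 11.8, 12.37, 12.37, 12.43, 13.18, 13.44
The 2 values of 12.37 share dense rank 5.
Remaining distinct values take the next consecutive integers.
Sample 2 values → pooled ranks: 10.3→1, 12.37→5, 13.44→8, 13.18→7
Rank sum = 1 + 5 + 8 + 7 = 21

21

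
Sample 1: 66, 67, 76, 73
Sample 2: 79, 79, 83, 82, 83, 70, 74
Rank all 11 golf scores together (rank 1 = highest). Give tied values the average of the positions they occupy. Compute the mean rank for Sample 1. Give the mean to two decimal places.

Sorted (descending): 83, 83, 82, 79, 79, 76, 74, 73, 70, 67, 66
The 2 values of 83 occupy positions 1–2 → average rank (1+2)/2 = 1.5.
The 2 values of 79 occupy positions 4–5 → average rank (4+5)/2 = 4.5.
Sample 1 values → pooled ranks: 66→11, 67→10, 76→6, 73→8
Mean rank = (11 + 10 + 6 + 8) / 4 = 8.75

8.75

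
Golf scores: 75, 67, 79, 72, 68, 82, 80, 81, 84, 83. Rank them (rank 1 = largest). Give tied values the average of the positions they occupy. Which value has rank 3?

82

Sorted (descending): 84, 83, 82, 81, 80, 79, 75, 72, 68, 67
No ties — each value takes its position as its rank.
Rank 3 → value 82.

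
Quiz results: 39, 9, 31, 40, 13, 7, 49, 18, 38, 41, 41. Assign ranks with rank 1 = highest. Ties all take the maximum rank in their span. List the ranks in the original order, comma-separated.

5, 10, 7, 4, 9, 11, 1, 8, 6, 3, 3

Sorted (descending): 49, 41, 41, 40, 39, 38, 31, 18, 13, 9, 7
The 2 values of 41 occupy positions 2–3 → each gets rank 3.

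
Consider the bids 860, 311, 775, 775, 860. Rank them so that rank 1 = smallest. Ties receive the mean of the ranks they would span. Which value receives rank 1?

311

Sorted (ascending): 311, 775, 775, 860, 860
The 2 values of 775 occupy positions 2–3 → average rank (2+3)/2 = 2.5.
The 2 values of 860 occupy positions 4–5 → average rank (4+5)/2 = 4.5.
Rank 1 → value 311.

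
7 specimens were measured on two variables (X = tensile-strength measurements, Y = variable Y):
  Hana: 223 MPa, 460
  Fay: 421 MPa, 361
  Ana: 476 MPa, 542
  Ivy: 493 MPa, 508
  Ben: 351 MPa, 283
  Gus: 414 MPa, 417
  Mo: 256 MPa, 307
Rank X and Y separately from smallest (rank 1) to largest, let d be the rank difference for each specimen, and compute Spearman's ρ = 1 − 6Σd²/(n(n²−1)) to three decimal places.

Ranks of variable 1: 1, 5, 6, 7, 3, 4, 2
Ranks of variable 2: 5, 3, 7, 6, 1, 4, 2
d = r₁ − r₂: -4, 2, -1, 1, 2, 0, 0
d²: 16, 4, 1, 1, 4, 0, 0; Σd² = 26
ρ = 1 − 6·26/(7·48) = 1 − 156/336 = 0.536

0.536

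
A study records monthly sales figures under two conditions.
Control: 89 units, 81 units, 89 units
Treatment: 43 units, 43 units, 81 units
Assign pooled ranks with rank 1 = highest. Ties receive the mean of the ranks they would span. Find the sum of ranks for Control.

Sorted (descending): 89, 89, 81, 81, 43, 43
The 2 values of 89 occupy positions 1–2 → average rank (1+2)/2 = 1.5.
The 2 values of 81 occupy positions 3–4 → average rank (3+4)/2 = 3.5.
The 2 values of 43 occupy positions 5–6 → average rank (5+6)/2 = 5.5.
Control values → pooled ranks: 89→1.5, 81→3.5, 89→1.5
Rank sum = 1.5 + 3.5 + 1.5 = 6.5

6.5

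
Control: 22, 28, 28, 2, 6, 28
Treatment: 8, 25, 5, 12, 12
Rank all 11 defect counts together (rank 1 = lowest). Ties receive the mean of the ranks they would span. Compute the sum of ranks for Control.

41

Sorted (ascending): 2, 5, 6, 8, 12, 12, 22, 25, 28, 28, 28
The 2 values of 12 occupy positions 5–6 → average rank (5+6)/2 = 5.5.
The 3 values of 28 occupy positions 9–11 → average rank 10.
Control values → pooled ranks: 22→7, 28→10, 28→10, 2→1, 6→3, 28→10
Rank sum = 7 + 10 + 10 + 1 + 3 + 10 = 41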